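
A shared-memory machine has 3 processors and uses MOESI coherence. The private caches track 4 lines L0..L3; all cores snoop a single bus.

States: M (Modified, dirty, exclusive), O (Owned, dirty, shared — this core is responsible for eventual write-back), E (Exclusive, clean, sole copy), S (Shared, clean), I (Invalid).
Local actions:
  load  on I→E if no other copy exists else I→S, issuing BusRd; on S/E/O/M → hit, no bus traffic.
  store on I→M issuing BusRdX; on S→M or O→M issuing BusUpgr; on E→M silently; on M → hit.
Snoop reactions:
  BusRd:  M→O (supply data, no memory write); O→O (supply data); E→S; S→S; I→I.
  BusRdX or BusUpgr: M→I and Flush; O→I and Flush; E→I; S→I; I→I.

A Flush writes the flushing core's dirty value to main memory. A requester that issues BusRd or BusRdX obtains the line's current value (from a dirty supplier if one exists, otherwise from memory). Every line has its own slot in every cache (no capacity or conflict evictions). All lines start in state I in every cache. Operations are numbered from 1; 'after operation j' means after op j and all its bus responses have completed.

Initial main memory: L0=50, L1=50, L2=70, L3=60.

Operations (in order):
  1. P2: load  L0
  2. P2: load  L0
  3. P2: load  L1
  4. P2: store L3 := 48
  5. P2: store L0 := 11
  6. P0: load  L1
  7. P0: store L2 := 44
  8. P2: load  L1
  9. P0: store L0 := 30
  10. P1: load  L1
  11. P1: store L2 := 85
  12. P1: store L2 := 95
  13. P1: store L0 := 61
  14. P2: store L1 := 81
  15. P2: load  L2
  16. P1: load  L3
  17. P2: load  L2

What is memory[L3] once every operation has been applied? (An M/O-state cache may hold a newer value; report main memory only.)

memory[L3] = 60

  op1 P2: load  L0 → I/I/E on L0; bus BusRd; mem=50
  op2 P2: load  L0 → I/I/E on L0; bus (none); mem=50
  op3 P2: load  L1 → I/I/E on L1; bus BusRd; mem=50
  op4 P2: store L3 := 48 → I/I/M on L3; bus BusRdX; mem=60
  op5 P2: store L0 := 11 → I/I/M on L0; bus (none); mem=50
  op6 P0: load  L1 → S/I/S on L1; bus BusRd; mem=50
  op7 P0: store L2 := 44 → M/I/I on L2; bus BusRdX; mem=70
  op8 P2: load  L1 → S/I/S on L1; bus (none); mem=50
  op9 P0: store L0 := 30 → M/I/I on L0; bus BusRdX Flush; mem=11
  op10 P1: load  L1 → S/S/S on L1; bus BusRd; mem=50
  op11 P1: store L2 := 85 → I/M/I on L2; bus BusRdX Flush; mem=44
  op12 P1: store L2 := 95 → I/M/I on L2; bus (none); mem=44
  op13 P1: store L0 := 61 → I/M/I on L0; bus BusRdX Flush; mem=30
  op14 P2: store L1 := 81 → I/I/M on L1; bus BusUpgr; mem=50
  op15 P2: load  L2 → I/O/S on L2; bus BusRd; mem=44
  op16 P1: load  L3 → I/S/O on L3; bus BusRd; mem=60
  op17 P2: load  L2 → I/O/S on L2; bus (none); mem=44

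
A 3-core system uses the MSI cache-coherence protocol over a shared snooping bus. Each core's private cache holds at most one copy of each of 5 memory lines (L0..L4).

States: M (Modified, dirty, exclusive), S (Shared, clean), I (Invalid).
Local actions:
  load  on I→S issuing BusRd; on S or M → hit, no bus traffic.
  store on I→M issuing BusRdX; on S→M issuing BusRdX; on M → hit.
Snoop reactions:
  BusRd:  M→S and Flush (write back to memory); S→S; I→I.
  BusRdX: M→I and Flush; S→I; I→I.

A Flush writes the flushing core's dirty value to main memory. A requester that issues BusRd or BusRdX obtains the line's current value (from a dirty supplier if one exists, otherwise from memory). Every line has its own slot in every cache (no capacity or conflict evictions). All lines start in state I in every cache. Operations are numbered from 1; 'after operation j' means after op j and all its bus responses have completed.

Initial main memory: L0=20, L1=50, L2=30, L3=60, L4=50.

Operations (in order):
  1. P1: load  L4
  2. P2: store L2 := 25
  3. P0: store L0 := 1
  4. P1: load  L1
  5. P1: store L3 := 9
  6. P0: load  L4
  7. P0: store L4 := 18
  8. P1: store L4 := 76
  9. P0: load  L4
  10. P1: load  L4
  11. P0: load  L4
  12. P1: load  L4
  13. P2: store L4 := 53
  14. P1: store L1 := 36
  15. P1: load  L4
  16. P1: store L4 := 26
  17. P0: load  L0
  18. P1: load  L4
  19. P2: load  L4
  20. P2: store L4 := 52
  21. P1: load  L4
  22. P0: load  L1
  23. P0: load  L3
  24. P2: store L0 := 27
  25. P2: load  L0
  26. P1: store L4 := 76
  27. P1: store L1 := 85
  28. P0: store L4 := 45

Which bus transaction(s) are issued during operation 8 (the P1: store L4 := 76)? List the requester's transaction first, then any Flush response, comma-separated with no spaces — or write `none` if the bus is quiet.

bus = BusRdX,Flush

  op1 P1: load  L4 → I/S/I on L4; bus BusRd; mem=50
  op2 P2: store L2 := 25 → I/I/M on L2; bus BusRdX; mem=30
  op3 P0: store L0 := 1 → M/I/I on L0; bus BusRdX; mem=20
  op4 P1: load  L1 → I/S/I on L1; bus BusRd; mem=50
  op5 P1: store L3 := 9 → I/M/I on L3; bus BusRdX; mem=60
  op6 P0: load  L4 → S/S/I on L4; bus BusRd; mem=50
  op7 P0: store L4 := 18 → M/I/I on L4; bus BusRdX; mem=50
  op8 P1: store L4 := 76 → I/M/I on L4; bus BusRdX Flush; mem=18
  op9 P0: load  L4 → S/S/I on L4; bus BusRd Flush; mem=76
  op10 P1: load  L4 → S/S/I on L4; bus (none); mem=76
  op11 P0: load  L4 → S/S/I on L4; bus (none); mem=76
  op12 P1: load  L4 → S/S/I on L4; bus (none); mem=76
  op13 P2: store L4 := 53 → I/I/M on L4; bus BusRdX; mem=76
  op14 P1: store L1 := 36 → I/M/I on L1; bus BusRdX; mem=50
  op15 P1: load  L4 → I/S/S on L4; bus BusRd Flush; mem=53
  op16 P1: store L4 := 26 → I/M/I on L4; bus BusRdX; mem=53
  op17 P0: load  L0 → M/I/I on L0; bus (none); mem=20
  op18 P1: load  L4 → I/M/I on L4; bus (none); mem=53
  op19 P2: load  L4 → I/S/S on L4; bus BusRd Flush; mem=26
  op20 P2: store L4 := 52 → I/I/M on L4; bus BusRdX; mem=26
  op21 P1: load  L4 → I/S/S on L4; bus BusRd Flush; mem=52
  op22 P0: load  L1 → S/S/I on L1; bus BusRd Flush; mem=36
  op23 P0: load  L3 → S/S/I on L3; bus BusRd Flush; mem=9
  op24 P2: store L0 := 27 → I/I/M on L0; bus BusRdX Flush; mem=1
  op25 P2: load  L0 → I/I/M on L0; bus (none); mem=1
  op26 P1: store L4 := 76 → I/M/I on L4; bus BusRdX; mem=52
  op27 P1: store L1 := 85 → I/M/I on L1; bus BusRdX; mem=36
  op28 P0: store L4 := 45 → M/I/I on L4; bus BusRdX Flush; mem=76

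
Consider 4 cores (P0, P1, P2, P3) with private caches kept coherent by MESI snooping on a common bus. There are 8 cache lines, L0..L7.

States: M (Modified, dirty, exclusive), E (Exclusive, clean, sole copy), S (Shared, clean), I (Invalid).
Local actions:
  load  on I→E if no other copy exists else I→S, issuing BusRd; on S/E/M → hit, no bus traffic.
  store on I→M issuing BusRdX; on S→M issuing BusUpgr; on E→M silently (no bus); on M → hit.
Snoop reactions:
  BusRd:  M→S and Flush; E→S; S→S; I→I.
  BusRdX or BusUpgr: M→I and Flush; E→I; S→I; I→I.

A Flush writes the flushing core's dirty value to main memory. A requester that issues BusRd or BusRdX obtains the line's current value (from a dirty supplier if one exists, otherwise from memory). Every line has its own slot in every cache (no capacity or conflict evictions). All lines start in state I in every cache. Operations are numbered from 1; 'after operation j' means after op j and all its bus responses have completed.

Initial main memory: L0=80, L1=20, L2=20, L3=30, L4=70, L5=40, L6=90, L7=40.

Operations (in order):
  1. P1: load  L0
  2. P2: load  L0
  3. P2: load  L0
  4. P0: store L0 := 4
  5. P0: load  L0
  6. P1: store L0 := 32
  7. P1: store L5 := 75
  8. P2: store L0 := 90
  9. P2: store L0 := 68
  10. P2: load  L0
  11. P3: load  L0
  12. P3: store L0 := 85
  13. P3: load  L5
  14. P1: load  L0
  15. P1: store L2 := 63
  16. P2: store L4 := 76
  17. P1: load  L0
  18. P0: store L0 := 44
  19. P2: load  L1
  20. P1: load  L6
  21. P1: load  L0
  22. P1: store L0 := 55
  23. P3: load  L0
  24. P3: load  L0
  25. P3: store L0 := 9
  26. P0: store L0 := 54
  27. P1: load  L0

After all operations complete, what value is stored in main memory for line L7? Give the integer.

memory[L7] = 40

step 1: P1: load  L0  ⟶  IEII  (L0)  txn=BusRd  M[L0]=80
step 2: P2: load  L0  ⟶  ISSI  (L0)  txn=BusRd  M[L0]=80
step 3: P2: load  L0  ⟶  ISSI  (L0)  txn=∅  M[L0]=80
step 4: P0: store L0 := 4  ⟶  MIII  (L0)  txn=BusRdX  M[L0]=80
step 5: P0: load  L0  ⟶  MIII  (L0)  txn=∅  M[L0]=80
step 6: P1: store L0 := 32  ⟶  IMII  (L0)  txn=BusRdX+Flush  M[L0]=4
step 7: P1: store L5 := 75  ⟶  IMII  (L5)  txn=BusRdX  M[L5]=40
step 8: P2: store L0 := 90  ⟶  IIMI  (L0)  txn=BusRdX+Flush  M[L0]=32
step 9: P2: store L0 := 68  ⟶  IIMI  (L0)  txn=∅  M[L0]=32
step 10: P2: load  L0  ⟶  IIMI  (L0)  txn=∅  M[L0]=32
step 11: P3: load  L0  ⟶  IISS  (L0)  txn=BusRd+Flush  M[L0]=68
step 12: P3: store L0 := 85  ⟶  IIIM  (L0)  txn=BusUpgr  M[L0]=68
step 13: P3: load  L5  ⟶  ISIS  (L5)  txn=BusRd+Flush  M[L5]=75
step 14: P1: load  L0  ⟶  ISIS  (L0)  txn=BusRd+Flush  M[L0]=85
step 15: P1: store L2 := 63  ⟶  IMII  (L2)  txn=BusRdX  M[L2]=20
step 16: P2: store L4 := 76  ⟶  IIMI  (L4)  txn=BusRdX  M[L4]=70
step 17: P1: load  L0  ⟶  ISIS  (L0)  txn=∅  M[L0]=85
step 18: P0: store L0 := 44  ⟶  MIII  (L0)  txn=BusRdX  M[L0]=85
step 19: P2: load  L1  ⟶  IIEI  (L1)  txn=BusRd  M[L1]=20
step 20: P1: load  L6  ⟶  IEII  (L6)  txn=BusRd  M[L6]=90
step 21: P1: load  L0  ⟶  SSII  (L0)  txn=BusRd+Flush  M[L0]=44
step 22: P1: store L0 := 55  ⟶  IMII  (L0)  txn=BusUpgr  M[L0]=44
step 23: P3: load  L0  ⟶  ISIS  (L0)  txn=BusRd+Flush  M[L0]=55
step 24: P3: load  L0  ⟶  ISIS  (L0)  txn=∅  M[L0]=55
step 25: P3: store L0 := 9  ⟶  IIIM  (L0)  txn=BusUpgr  M[L0]=55
step 26: P0: store L0 := 54  ⟶  MIII  (L0)  txn=BusRdX+Flush  M[L0]=9
step 27: P1: load  L0  ⟶  SSII  (L0)  txn=BusRd+Flush  M[L0]=54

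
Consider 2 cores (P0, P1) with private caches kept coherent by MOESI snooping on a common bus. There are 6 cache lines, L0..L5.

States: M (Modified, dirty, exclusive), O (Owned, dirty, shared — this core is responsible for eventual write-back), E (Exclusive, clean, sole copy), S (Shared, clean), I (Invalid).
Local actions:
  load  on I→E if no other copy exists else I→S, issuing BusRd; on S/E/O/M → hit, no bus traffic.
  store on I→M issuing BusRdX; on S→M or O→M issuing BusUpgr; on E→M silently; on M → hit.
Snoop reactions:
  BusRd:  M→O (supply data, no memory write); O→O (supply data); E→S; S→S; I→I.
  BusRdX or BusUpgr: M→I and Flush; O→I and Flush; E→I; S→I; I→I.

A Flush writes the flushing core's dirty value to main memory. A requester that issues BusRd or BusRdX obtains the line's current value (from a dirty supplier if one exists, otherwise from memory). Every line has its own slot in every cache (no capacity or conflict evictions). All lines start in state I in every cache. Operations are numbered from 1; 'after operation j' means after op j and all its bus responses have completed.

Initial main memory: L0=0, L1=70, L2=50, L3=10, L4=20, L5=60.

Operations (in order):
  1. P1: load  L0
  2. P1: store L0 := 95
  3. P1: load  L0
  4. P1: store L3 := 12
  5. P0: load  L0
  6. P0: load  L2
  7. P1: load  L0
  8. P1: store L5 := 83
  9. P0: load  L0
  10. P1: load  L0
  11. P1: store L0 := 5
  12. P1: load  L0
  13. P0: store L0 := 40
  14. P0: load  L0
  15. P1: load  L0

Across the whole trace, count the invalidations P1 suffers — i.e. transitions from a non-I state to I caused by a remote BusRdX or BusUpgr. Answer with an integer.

invalidations = 1

[1] P1: load  L0 | P0:I, P1:E(0) | bus: BusRd
[2] P1: store L0 := 95 | P0:I, P1:M(95) | bus: none
[3] P1: load  L0 | P0:I, P1:M(95) | bus: none
[4] P1: store L3 := 12 | P0:I, P1:M(12) | bus: BusRdX
[5] P0: load  L0 | P0:S(95), P1:O(95) | bus: BusRd
[6] P0: load  L2 | P0:E(50), P1:I | bus: BusRd
[7] P1: load  L0 | P0:S(95), P1:O(95) | bus: none
[8] P1: store L5 := 83 | P0:I, P1:M(83) | bus: BusRdX
[9] P0: load  L0 | P0:S(95), P1:O(95) | bus: none
[10] P1: load  L0 | P0:S(95), P1:O(95) | bus: none
[11] P1: store L0 := 5 | P0:I, P1:M(5) | bus: BusUpgr
[12] P1: load  L0 | P0:I, P1:M(5) | bus: none
[13] P0: store L0 := 40 | P0:M(40), P1:I | bus: BusRdX,Flush
[14] P0: load  L0 | P0:M(40), P1:I | bus: none
[15] P1: load  L0 | P0:O(40), P1:S(40) | bus: BusRd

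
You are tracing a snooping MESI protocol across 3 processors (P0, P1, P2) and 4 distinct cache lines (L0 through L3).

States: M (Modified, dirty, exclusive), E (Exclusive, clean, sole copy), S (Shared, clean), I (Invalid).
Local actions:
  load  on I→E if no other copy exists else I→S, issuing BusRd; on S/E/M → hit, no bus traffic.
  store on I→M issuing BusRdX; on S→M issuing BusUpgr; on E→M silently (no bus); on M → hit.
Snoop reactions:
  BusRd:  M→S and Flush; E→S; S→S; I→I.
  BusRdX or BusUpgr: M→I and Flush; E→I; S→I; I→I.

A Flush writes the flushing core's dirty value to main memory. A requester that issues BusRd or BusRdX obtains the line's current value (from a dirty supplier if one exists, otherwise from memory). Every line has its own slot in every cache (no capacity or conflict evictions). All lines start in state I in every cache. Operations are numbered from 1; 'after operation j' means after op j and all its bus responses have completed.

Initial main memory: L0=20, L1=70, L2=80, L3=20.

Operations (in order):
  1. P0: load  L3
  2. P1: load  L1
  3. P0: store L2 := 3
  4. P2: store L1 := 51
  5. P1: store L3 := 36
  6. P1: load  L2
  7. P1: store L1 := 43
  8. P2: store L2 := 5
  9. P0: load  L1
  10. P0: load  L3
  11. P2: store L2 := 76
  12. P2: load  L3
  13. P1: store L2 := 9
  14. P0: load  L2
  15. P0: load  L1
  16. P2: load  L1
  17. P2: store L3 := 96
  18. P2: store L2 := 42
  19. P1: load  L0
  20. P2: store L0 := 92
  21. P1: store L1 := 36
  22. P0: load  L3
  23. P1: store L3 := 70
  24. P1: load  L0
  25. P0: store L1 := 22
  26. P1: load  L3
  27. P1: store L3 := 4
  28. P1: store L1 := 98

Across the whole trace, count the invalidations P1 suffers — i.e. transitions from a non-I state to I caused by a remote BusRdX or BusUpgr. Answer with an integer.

invalidations = 6

1. P0: load  L3  bus=[BusRd]  L3: P0=E P1=I P2=I  mem[L3]=20
2. P1: load  L1  bus=[BusRd]  L1: P0=I P1=E P2=I  mem[L1]=70
3. P0: store L2 := 3  bus=[BusRdX]  L2: P0=M P1=I P2=I  mem[L2]=80
4. P2: store L1 := 51  bus=[BusRdX]  L1: P0=I P1=I P2=M  mem[L1]=70
5. P1: store L3 := 36  bus=[BusRdX]  L3: P0=I P1=M P2=I  mem[L3]=20
6. P1: load  L2  bus=[BusRd,Flush]  L2: P0=S P1=S P2=I  mem[L2]=3
7. P1: store L1 := 43  bus=[BusRdX,Flush]  L1: P0=I P1=M P2=I  mem[L1]=51
8. P2: store L2 := 5  bus=[BusRdX]  L2: P0=I P1=I P2=M  mem[L2]=3
9. P0: load  L1  bus=[BusRd,Flush]  L1: P0=S P1=S P2=I  mem[L1]=43
10. P0: load  L3  bus=[BusRd,Flush]  L3: P0=S P1=S P2=I  mem[L3]=36
11. P2: store L2 := 76  bus=[-]  L2: P0=I P1=I P2=M  mem[L2]=3
12. P2: load  L3  bus=[BusRd]  L3: P0=S P1=S P2=S  mem[L3]=36
13. P1: store L2 := 9  bus=[BusRdX,Flush]  L2: P0=I P1=M P2=I  mem[L2]=76
14. P0: load  L2  bus=[BusRd,Flush]  L2: P0=S P1=S P2=I  mem[L2]=9
15. P0: load  L1  bus=[-]  L1: P0=S P1=S P2=I  mem[L1]=43
16. P2: load  L1  bus=[BusRd]  L1: P0=S P1=S P2=S  mem[L1]=43
17. P2: store L3 := 96  bus=[BusUpgr]  L3: P0=I P1=I P2=M  mem[L3]=36
18. P2: store L2 := 42  bus=[BusRdX]  L2: P0=I P1=I P2=M  mem[L2]=9
19. P1: load  L0  bus=[BusRd]  L0: P0=I P1=E P2=I  mem[L0]=20
20. P2: store L0 := 92  bus=[BusRdX]  L0: P0=I P1=I P2=M  mem[L0]=20
21. P1: store L1 := 36  bus=[BusUpgr]  L1: P0=I P1=M P2=I  mem[L1]=43
22. P0: load  L3  bus=[BusRd,Flush]  L3: P0=S P1=I P2=S  mem[L3]=96
23. P1: store L3 := 70  bus=[BusRdX]  L3: P0=I P1=M P2=I  mem[L3]=96
24. P1: load  L0  bus=[BusRd,Flush]  L0: P0=I P1=S P2=S  mem[L0]=92
25. P0: store L1 := 22  bus=[BusRdX,Flush]  L1: P0=M P1=I P2=I  mem[L1]=36
26. P1: load  L3  bus=[-]  L3: P0=I P1=M P2=I  mem[L3]=96
27. P1: store L3 := 4  bus=[-]  L3: P0=I P1=M P2=I  mem[L3]=96
28. P1: store L1 := 98  bus=[BusRdX,Flush]  L1: P0=I P1=M P2=I  mem[L1]=22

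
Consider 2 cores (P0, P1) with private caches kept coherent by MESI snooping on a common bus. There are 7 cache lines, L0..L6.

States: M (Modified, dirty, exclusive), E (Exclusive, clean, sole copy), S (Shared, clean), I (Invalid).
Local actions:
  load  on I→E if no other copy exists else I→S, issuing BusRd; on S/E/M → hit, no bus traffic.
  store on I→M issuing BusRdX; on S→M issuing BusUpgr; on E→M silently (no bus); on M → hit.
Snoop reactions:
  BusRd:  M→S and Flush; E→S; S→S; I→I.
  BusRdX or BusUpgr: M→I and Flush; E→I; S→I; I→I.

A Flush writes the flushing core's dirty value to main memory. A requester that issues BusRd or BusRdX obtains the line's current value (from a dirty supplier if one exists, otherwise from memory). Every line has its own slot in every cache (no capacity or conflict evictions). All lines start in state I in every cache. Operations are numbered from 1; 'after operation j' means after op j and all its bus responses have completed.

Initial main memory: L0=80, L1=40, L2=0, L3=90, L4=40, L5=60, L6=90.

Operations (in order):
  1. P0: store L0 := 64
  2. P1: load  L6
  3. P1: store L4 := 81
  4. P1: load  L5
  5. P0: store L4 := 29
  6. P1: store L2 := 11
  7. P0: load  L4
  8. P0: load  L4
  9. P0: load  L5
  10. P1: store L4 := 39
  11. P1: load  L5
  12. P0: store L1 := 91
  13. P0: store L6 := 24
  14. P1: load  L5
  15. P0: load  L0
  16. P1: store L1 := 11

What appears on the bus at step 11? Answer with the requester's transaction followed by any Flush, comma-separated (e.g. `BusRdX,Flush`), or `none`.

bus = none

[1] P0: store L0 := 64 | P0:M(64), P1:I | bus: BusRdX
[2] P1: load  L6 | P0:I, P1:E(90) | bus: BusRd
[3] P1: store L4 := 81 | P0:I, P1:M(81) | bus: BusRdX
[4] P1: load  L5 | P0:I, P1:E(60) | bus: BusRd
[5] P0: store L4 := 29 | P0:M(29), P1:I | bus: BusRdX,Flush
[6] P1: store L2 := 11 | P0:I, P1:M(11) | bus: BusRdX
[7] P0: load  L4 | P0:M(29), P1:I | bus: none
[8] P0: load  L4 | P0:M(29), P1:I | bus: none
[9] P0: load  L5 | P0:S(60), P1:S(60) | bus: BusRd
[10] P1: store L4 := 39 | P0:I, P1:M(39) | bus: BusRdX,Flush
[11] P1: load  L5 | P0:S(60), P1:S(60) | bus: none
[12] P0: store L1 := 91 | P0:M(91), P1:I | bus: BusRdX
[13] P0: store L6 := 24 | P0:M(24), P1:I | bus: BusRdX
[14] P1: load  L5 | P0:S(60), P1:S(60) | bus: none
[15] P0: load  L0 | P0:M(64), P1:I | bus: none
[16] P1: store L1 := 11 | P0:I, P1:M(11) | bus: BusRdX,Flush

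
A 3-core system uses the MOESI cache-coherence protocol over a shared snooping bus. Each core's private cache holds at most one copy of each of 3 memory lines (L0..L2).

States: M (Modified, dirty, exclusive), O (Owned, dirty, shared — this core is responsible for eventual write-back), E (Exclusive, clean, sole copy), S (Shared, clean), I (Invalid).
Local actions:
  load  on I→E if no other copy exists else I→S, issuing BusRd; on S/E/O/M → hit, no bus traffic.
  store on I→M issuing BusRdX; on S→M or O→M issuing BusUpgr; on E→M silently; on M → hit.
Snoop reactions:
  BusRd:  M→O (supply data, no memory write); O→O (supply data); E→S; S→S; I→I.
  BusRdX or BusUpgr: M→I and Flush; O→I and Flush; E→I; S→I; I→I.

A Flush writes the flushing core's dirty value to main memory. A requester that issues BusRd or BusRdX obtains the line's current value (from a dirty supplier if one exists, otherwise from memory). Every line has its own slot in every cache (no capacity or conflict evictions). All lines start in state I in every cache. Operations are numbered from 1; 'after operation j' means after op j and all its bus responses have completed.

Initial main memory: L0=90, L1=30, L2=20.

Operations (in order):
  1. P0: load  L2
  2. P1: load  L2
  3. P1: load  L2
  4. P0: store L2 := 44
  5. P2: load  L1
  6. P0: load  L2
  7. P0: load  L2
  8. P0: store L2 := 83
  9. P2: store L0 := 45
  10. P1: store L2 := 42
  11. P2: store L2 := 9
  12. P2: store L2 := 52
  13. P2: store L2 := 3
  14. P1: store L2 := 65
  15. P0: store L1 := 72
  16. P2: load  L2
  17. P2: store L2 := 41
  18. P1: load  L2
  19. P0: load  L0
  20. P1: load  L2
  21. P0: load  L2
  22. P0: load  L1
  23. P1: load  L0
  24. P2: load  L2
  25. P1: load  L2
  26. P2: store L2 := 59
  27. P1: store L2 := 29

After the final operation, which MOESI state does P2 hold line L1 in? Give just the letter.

state = I

  op1 P0: load  L2 → E/I/I on L2; bus BusRd; mem=20
  op2 P1: load  L2 → S/S/I on L2; bus BusRd; mem=20
  op3 P1: load  L2 → S/S/I on L2; bus (none); mem=20
  op4 P0: store L2 := 44 → M/I/I on L2; bus BusUpgr; mem=20
  op5 P2: load  L1 → I/I/E on L1; bus BusRd; mem=30
  op6 P0: load  L2 → M/I/I on L2; bus (none); mem=20
  op7 P0: load  L2 → M/I/I on L2; bus (none); mem=20
  op8 P0: store L2 := 83 → M/I/I on L2; bus (none); mem=20
  op9 P2: store L0 := 45 → I/I/M on L0; bus BusRdX; mem=90
  op10 P1: store L2 := 42 → I/M/I on L2; bus BusRdX Flush; mem=83
  op11 P2: store L2 := 9 → I/I/M on L2; bus BusRdX Flush; mem=42
  op12 P2: store L2 := 52 → I/I/M on L2; bus (none); mem=42
  op13 P2: store L2 := 3 → I/I/M on L2; bus (none); mem=42
  op14 P1: store L2 := 65 → I/M/I on L2; bus BusRdX Flush; mem=3
  op15 P0: store L1 := 72 → M/I/I on L1; bus BusRdX; mem=30
  op16 P2: load  L2 → I/O/S on L2; bus BusRd; mem=3
  op17 P2: store L2 := 41 → I/I/M on L2; bus BusUpgr Flush; mem=65
  op18 P1: load  L2 → I/S/O on L2; bus BusRd; mem=65
  op19 P0: load  L0 → S/I/O on L0; bus BusRd; mem=90
  op20 P1: load  L2 → I/S/O on L2; bus (none); mem=65
  op21 P0: load  L2 → S/S/O on L2; bus BusRd; mem=65
  op22 P0: load  L1 → M/I/I on L1; bus (none); mem=30
  op23 P1: load  L0 → S/S/O on L0; bus BusRd; mem=90
  op24 P2: load  L2 → S/S/O on L2; bus (none); mem=65
  op25 P1: load  L2 → S/S/O on L2; bus (none); mem=65
  op26 P2: store L2 := 59 → I/I/M on L2; bus BusUpgr; mem=65
  op27 P1: store L2 := 29 → I/M/I on L2; bus BusRdX Flush; mem=59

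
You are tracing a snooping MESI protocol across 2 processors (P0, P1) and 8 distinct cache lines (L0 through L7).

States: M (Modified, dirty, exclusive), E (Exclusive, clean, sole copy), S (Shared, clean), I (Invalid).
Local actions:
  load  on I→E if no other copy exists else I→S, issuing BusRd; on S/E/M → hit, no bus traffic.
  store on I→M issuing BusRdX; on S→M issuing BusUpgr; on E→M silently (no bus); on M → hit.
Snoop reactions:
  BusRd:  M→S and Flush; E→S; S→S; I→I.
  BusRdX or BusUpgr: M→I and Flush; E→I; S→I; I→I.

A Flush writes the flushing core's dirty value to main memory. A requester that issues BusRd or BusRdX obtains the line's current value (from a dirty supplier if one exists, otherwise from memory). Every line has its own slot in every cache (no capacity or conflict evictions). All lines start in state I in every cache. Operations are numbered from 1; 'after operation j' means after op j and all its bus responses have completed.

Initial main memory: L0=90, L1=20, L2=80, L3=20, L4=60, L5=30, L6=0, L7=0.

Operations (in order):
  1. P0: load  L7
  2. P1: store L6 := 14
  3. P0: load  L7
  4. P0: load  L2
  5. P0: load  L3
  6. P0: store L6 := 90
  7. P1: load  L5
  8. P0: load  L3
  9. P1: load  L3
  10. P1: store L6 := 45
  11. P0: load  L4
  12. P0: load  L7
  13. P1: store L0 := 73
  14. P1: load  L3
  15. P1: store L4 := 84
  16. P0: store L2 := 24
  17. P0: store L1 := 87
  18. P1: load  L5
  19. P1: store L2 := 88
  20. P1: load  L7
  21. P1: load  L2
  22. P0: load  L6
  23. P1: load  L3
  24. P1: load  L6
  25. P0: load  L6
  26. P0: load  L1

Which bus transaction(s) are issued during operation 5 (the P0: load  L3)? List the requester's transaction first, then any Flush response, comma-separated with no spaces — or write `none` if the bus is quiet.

bus = BusRd

[1] P0: load  L7 | P0:E(0), P1:I | bus: BusRd
[2] P1: store L6 := 14 | P0:I, P1:M(14) | bus: BusRdX
[3] P0: load  L7 | P0:E(0), P1:I | bus: none
[4] P0: load  L2 | P0:E(80), P1:I | bus: BusRd
[5] P0: load  L3 | P0:E(20), P1:I | bus: BusRd
[6] P0: store L6 := 90 | P0:M(90), P1:I | bus: BusRdX,Flush
[7] P1: load  L5 | P0:I, P1:E(30) | bus: BusRd
[8] P0: load  L3 | P0:E(20), P1:I | bus: none
[9] P1: load  L3 | P0:S(20), P1:S(20) | bus: BusRd
[10] P1: store L6 := 45 | P0:I, P1:M(45) | bus: BusRdX,Flush
[11] P0: load  L4 | P0:E(60), P1:I | bus: BusRd
[12] P0: load  L7 | P0:E(0), P1:I | bus: none
[13] P1: store L0 := 73 | P0:I, P1:M(73) | bus: BusRdX
[14] P1: load  L3 | P0:S(20), P1:S(20) | bus: none
[15] P1: store L4 := 84 | P0:I, P1:M(84) | bus: BusRdX
[16] P0: store L2 := 24 | P0:M(24), P1:I | bus: none
[17] P0: store L1 := 87 | P0:M(87), P1:I | bus: BusRdX
[18] P1: load  L5 | P0:I, P1:E(30) | bus: none
[19] P1: store L2 := 88 | P0:I, P1:M(88) | bus: BusRdX,Flush
[20] P1: load  L7 | P0:S(0), P1:S(0) | bus: BusRd
[21] P1: load  L2 | P0:I, P1:M(88) | bus: none
[22] P0: load  L6 | P0:S(45), P1:S(45) | bus: BusRd,Flush
[23] P1: load  L3 | P0:S(20), P1:S(20) | bus: none
[24] P1: load  L6 | P0:S(45), P1:S(45) | bus: none
[25] P0: load  L6 | P0:S(45), P1:S(45) | bus: none
[26] P0: load  L1 | P0:M(87), P1:I | bus: none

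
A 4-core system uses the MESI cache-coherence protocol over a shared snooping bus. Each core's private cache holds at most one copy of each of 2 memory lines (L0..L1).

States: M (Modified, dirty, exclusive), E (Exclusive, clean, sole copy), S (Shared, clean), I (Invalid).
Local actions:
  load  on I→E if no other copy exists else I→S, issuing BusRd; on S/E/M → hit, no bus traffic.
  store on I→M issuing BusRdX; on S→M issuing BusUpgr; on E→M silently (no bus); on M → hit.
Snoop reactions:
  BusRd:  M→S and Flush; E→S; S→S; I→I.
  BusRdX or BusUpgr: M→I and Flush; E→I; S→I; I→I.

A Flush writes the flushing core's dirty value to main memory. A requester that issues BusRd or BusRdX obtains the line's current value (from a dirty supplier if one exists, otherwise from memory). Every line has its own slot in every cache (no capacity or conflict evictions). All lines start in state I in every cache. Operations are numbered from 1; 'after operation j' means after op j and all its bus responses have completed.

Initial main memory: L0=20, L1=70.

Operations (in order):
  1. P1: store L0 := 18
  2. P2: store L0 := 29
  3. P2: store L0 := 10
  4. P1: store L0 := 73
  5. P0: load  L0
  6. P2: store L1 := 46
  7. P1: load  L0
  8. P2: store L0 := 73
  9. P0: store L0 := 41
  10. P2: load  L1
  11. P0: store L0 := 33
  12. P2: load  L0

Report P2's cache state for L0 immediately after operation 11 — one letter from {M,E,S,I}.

[1] P1: store L0 := 18 | P0:I, P1:M(18), P2:I, P3:I | bus: BusRdX
[2] P2: store L0 := 29 | P0:I, P1:I, P2:M(29), P3:I | bus: BusRdX,Flush
[3] P2: store L0 := 10 | P0:I, P1:I, P2:M(10), P3:I | bus: none
[4] P1: store L0 := 73 | P0:I, P1:M(73), P2:I, P3:I | bus: BusRdX,Flush
[5] P0: load  L0 | P0:S(73), P1:S(73), P2:I, P3:I | bus: BusRd,Flush
[6] P2: store L1 := 46 | P0:I, P1:I, P2:M(46), P3:I | bus: BusRdX
[7] P1: load  L0 | P0:S(73), P1:S(73), P2:I, P3:I | bus: none
[8] P2: store L0 := 73 | P0:I, P1:I, P2:M(73), P3:I | bus: BusRdX
[9] P0: store L0 := 41 | P0:M(41), P1:I, P2:I, P3:I | bus: BusRdX,Flush
[10] P2: load  L1 | P0:I, P1:I, P2:M(46), P3:I | bus: none
[11] P0: store L0 := 33 | P0:M(33), P1:I, P2:I, P3:I | bus: none
[12] P2: load  L0 | P0:S(33), P1:I, P2:S(33), P3:I | bus: BusRd,Flush

state = I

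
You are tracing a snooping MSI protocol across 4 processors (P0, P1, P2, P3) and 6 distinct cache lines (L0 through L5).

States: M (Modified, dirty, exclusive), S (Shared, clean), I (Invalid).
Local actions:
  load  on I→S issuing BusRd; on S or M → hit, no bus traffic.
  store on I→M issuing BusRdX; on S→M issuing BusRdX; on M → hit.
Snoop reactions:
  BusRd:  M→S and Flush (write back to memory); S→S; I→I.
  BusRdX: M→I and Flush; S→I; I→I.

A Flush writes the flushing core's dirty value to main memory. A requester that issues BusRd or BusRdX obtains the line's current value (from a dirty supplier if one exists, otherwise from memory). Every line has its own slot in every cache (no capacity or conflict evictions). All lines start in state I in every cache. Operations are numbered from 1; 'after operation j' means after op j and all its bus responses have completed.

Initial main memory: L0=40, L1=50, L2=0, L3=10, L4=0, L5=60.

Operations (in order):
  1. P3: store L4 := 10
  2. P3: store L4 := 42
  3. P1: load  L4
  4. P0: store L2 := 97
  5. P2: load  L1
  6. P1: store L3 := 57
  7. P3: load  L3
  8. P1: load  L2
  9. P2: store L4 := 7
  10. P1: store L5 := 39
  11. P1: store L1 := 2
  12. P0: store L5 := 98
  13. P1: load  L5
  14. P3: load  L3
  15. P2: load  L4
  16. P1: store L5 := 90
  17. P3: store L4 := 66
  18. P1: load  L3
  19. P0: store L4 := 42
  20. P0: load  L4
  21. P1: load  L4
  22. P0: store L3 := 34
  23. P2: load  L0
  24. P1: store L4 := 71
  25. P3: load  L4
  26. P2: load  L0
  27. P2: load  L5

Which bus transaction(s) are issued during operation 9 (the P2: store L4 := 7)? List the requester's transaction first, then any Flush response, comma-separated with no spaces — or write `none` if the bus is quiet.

[1] P3: store L4 := 10 | P0:I, P1:I, P2:I, P3:M(10) | bus: BusRdX
[2] P3: store L4 := 42 | P0:I, P1:I, P2:I, P3:M(42) | bus: none
[3] P1: load  L4 | P0:I, P1:S(42), P2:I, P3:S(42) | bus: BusRd,Flush
[4] P0: store L2 := 97 | P0:M(97), P1:I, P2:I, P3:I | bus: BusRdX
[5] P2: load  L1 | P0:I, P1:I, P2:S(50), P3:I | bus: BusRd
[6] P1: store L3 := 57 | P0:I, P1:M(57), P2:I, P3:I | bus: BusRdX
[7] P3: load  L3 | P0:I, P1:S(57), P2:I, P3:S(57) | bus: BusRd,Flush
[8] P1: load  L2 | P0:S(97), P1:S(97), P2:I, P3:I | bus: BusRd,Flush
[9] P2: store L4 := 7 | P0:I, P1:I, P2:M(7), P3:I | bus: BusRdX
[10] P1: store L5 := 39 | P0:I, P1:M(39), P2:I, P3:I | bus: BusRdX
[11] P1: store L1 := 2 | P0:I, P1:M(2), P2:I, P3:I | bus: BusRdX
[12] P0: store L5 := 98 | P0:M(98), P1:I, P2:I, P3:I | bus: BusRdX,Flush
[13] P1: load  L5 | P0:S(98), P1:S(98), P2:I, P3:I | bus: BusRd,Flush
[14] P3: load  L3 | P0:I, P1:S(57), P2:I, P3:S(57) | bus: none
[15] P2: load  L4 | P0:I, P1:I, P2:M(7), P3:I | bus: none
[16] P1: store L5 := 90 | P0:I, P1:M(90), P2:I, P3:I | bus: BusRdX
[17] P3: store L4 := 66 | P0:I, P1:I, P2:I, P3:M(66) | bus: BusRdX,Flush
[18] P1: load  L3 | P0:I, P1:S(57), P2:I, P3:S(57) | bus: none
[19] P0: store L4 := 42 | P0:M(42), P1:I, P2:I, P3:I | bus: BusRdX,Flush
[20] P0: load  L4 | P0:M(42), P1:I, P2:I, P3:I | bus: none
[21] P1: load  L4 | P0:S(42), P1:S(42), P2:I, P3:I | bus: BusRd,Flush
[22] P0: store L3 := 34 | P0:M(34), P1:I, P2:I, P3:I | bus: BusRdX
[23] P2: load  L0 | P0:I, P1:I, P2:S(40), P3:I | bus: BusRd
[24] P1: store L4 := 71 | P0:I, P1:M(71), P2:I, P3:I | bus: BusRdX
[25] P3: load  L4 | P0:I, P1:S(71), P2:I, P3:S(71) | bus: BusRd,Flush
[26] P2: load  L0 | P0:I, P1:I, P2:S(40), P3:I | bus: none
[27] P2: load  L5 | P0:I, P1:S(90), P2:S(90), P3:I | bus: BusRd,Flush

bus = BusRdX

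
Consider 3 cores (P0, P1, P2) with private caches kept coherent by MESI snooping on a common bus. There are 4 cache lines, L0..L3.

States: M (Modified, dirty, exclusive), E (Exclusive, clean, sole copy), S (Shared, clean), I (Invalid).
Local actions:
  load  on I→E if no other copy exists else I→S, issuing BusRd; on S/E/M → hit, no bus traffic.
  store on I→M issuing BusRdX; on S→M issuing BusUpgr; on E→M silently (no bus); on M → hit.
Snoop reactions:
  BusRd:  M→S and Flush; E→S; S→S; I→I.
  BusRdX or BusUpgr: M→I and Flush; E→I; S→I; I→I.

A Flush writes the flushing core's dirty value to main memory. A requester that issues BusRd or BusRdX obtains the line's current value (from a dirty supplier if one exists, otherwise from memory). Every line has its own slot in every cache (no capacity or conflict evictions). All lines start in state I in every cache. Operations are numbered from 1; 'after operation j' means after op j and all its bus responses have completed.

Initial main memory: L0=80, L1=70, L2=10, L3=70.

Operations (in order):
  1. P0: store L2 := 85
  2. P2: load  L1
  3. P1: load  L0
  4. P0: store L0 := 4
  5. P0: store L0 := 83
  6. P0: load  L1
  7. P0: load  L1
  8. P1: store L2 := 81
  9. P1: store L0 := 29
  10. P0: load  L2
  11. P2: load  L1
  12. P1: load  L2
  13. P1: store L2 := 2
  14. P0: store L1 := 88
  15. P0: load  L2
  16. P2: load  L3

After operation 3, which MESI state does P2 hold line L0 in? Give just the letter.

[1] P0: store L2 := 85 | P0:M(85), P1:I, P2:I | bus: BusRdX
[2] P2: load  L1 | P0:I, P1:I, P2:E(70) | bus: BusRd
[3] P1: load  L0 | P0:I, P1:E(80), P2:I | bus: BusRd
[4] P0: store L0 := 4 | P0:M(4), P1:I, P2:I | bus: BusRdX
[5] P0: store L0 := 83 | P0:M(83), P1:I, P2:I | bus: none
[6] P0: load  L1 | P0:S(70), P1:I, P2:S(70) | bus: BusRd
[7] P0: load  L1 | P0:S(70), P1:I, P2:S(70) | bus: none
[8] P1: store L2 := 81 | P0:I, P1:M(81), P2:I | bus: BusRdX,Flush
[9] P1: store L0 := 29 | P0:I, P1:M(29), P2:I | bus: BusRdX,Flush
[10] P0: load  L2 | P0:S(81), P1:S(81), P2:I | bus: BusRd,Flush
[11] P2: load  L1 | P0:S(70), P1:I, P2:S(70) | bus: none
[12] P1: load  L2 | P0:S(81), P1:S(81), P2:I | bus: none
[13] P1: store L2 := 2 | P0:I, P1:M(2), P2:I | bus: BusUpgr
[14] P0: store L1 := 88 | P0:M(88), P1:I, P2:I | bus: BusUpgr
[15] P0: load  L2 | P0:S(2), P1:S(2), P2:I | bus: BusRd,Flush
[16] P2: load  L3 | P0:I, P1:I, P2:E(70) | bus: BusRd

state = I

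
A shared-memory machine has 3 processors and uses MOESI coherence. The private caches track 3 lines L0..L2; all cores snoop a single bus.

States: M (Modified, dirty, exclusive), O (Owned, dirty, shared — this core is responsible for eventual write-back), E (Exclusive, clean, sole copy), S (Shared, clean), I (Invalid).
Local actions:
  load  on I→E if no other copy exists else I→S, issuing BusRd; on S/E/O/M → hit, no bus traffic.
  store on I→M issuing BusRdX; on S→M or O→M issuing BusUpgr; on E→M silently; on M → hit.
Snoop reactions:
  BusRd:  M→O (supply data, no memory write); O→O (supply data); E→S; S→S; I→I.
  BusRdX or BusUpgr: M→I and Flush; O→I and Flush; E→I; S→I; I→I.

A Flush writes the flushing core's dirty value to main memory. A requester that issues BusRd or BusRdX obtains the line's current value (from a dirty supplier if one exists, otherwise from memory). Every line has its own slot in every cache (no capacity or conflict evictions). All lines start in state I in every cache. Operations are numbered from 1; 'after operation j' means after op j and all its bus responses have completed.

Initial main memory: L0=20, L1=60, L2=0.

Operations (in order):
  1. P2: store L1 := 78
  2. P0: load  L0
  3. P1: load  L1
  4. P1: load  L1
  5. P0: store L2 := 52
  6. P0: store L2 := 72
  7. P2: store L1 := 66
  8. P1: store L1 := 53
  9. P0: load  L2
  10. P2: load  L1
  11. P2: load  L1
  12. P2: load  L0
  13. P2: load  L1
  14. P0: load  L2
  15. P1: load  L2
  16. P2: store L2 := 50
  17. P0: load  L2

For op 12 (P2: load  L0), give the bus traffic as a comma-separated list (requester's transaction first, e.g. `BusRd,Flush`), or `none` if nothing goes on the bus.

bus = BusRd

step 1: P2: store L1 := 78  ⟶  IIM  (L1)  txn=BusRdX  M[L1]=60
step 2: P0: load  L0  ⟶  EII  (L0)  txn=BusRd  M[L0]=20
step 3: P1: load  L1  ⟶  ISO  (L1)  txn=BusRd  M[L1]=60
step 4: P1: load  L1  ⟶  ISO  (L1)  txn=∅  M[L1]=60
step 5: P0: store L2 := 52  ⟶  MII  (L2)  txn=BusRdX  M[L2]=0
step 6: P0: store L2 := 72  ⟶  MII  (L2)  txn=∅  M[L2]=0
step 7: P2: store L1 := 66  ⟶  IIM  (L1)  txn=BusUpgr  M[L1]=60
step 8: P1: store L1 := 53  ⟶  IMI  (L1)  txn=BusRdX+Flush  M[L1]=66
step 9: P0: load  L2  ⟶  MII  (L2)  txn=∅  M[L2]=0
step 10: P2: load  L1  ⟶  IOS  (L1)  txn=BusRd  M[L1]=66
step 11: P2: load  L1  ⟶  IOS  (L1)  txn=∅  M[L1]=66
step 12: P2: load  L0  ⟶  SIS  (L0)  txn=BusRd  M[L0]=20
step 13: P2: load  L1  ⟶  IOS  (L1)  txn=∅  M[L1]=66
step 14: P0: load  L2  ⟶  MII  (L2)  txn=∅  M[L2]=0
step 15: P1: load  L2  ⟶  OSI  (L2)  txn=BusRd  M[L2]=0
step 16: P2: store L2 := 50  ⟶  IIM  (L2)  txn=BusRdX+Flush  M[L2]=72
step 17: P0: load  L2  ⟶  SIO  (L2)  txn=BusRd  M[L2]=72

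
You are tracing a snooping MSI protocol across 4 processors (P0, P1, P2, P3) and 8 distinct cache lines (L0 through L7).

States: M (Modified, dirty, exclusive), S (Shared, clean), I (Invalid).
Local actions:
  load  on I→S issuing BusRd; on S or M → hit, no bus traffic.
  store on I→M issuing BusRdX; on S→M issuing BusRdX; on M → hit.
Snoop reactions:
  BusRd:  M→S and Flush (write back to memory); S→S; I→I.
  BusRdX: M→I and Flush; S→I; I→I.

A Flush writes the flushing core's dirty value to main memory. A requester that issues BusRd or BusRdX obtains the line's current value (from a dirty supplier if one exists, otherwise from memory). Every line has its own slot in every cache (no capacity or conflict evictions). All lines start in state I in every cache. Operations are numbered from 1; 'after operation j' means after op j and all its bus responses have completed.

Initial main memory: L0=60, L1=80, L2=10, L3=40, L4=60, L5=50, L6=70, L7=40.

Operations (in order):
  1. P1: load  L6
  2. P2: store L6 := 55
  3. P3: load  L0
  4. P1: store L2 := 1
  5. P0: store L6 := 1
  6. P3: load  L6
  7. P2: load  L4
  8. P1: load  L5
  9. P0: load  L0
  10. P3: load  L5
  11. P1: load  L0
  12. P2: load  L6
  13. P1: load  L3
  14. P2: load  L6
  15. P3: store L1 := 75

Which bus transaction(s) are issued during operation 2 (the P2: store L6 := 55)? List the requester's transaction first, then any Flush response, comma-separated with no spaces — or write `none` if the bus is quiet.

bus = BusRdX

1. P1: load  L6  bus=[BusRd]  L6: P0=I P1=S P2=I P3=I  mem[L6]=70
2. P2: store L6 := 55  bus=[BusRdX]  L6: P0=I P1=I P2=M P3=I  mem[L6]=70
3. P3: load  L0  bus=[BusRd]  L0: P0=I P1=I P2=I P3=S  mem[L0]=60
4. P1: store L2 := 1  bus=[BusRdX]  L2: P0=I P1=M P2=I P3=I  mem[L2]=10
5. P0: store L6 := 1  bus=[BusRdX,Flush]  L6: P0=M P1=I P2=I P3=I  mem[L6]=55
6. P3: load  L6  bus=[BusRd,Flush]  L6: P0=S P1=I P2=I P3=S  mem[L6]=1
7. P2: load  L4  bus=[BusRd]  L4: P0=I P1=I P2=S P3=I  mem[L4]=60
8. P1: load  L5  bus=[BusRd]  L5: P0=I P1=S P2=I P3=I  mem[L5]=50
9. P0: load  L0  bus=[BusRd]  L0: P0=S P1=I P2=I P3=S  mem[L0]=60
10. P3: load  L5  bus=[BusRd]  L5: P0=I P1=S P2=I P3=S  mem[L5]=50
11. P1: load  L0  bus=[BusRd]  L0: P0=S P1=S P2=I P3=S  mem[L0]=60
12. P2: load  L6  bus=[BusRd]  L6: P0=S P1=I P2=S P3=S  mem[L6]=1
13. P1: load  L3  bus=[BusRd]  L3: P0=I P1=S P2=I P3=I  mem[L3]=40
14. P2: load  L6  bus=[-]  L6: P0=S P1=I P2=S P3=S  mem[L6]=1
15. P3: store L1 := 75  bus=[BusRdX]  L1: P0=I P1=I P2=I P3=M  mem[L1]=80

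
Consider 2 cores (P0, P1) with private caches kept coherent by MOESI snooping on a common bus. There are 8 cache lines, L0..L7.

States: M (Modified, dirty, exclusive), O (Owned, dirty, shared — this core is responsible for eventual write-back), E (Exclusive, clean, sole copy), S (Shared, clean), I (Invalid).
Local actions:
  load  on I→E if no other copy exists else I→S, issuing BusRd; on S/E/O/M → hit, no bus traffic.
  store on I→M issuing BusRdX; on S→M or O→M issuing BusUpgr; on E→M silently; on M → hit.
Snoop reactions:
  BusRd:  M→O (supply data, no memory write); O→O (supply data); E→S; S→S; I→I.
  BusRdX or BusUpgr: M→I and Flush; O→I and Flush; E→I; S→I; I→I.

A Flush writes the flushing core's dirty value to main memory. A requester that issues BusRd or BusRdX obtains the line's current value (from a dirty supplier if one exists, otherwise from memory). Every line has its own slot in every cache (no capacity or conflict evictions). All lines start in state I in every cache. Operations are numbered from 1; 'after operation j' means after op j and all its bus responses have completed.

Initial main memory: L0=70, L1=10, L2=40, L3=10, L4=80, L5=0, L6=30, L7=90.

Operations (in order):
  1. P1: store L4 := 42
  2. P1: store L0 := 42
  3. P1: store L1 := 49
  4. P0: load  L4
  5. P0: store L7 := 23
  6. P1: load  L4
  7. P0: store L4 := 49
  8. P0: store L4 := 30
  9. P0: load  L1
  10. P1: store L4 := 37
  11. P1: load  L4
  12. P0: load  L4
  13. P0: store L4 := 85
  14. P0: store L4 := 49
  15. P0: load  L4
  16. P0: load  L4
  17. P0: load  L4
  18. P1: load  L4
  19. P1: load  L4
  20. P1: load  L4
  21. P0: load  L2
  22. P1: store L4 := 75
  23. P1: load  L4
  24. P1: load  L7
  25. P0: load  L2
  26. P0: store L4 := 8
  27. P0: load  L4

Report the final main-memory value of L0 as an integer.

1. P1: store L4 := 42  bus=[BusRdX]  L4: P0=I P1=M  mem[L4]=80
2. P1: store L0 := 42  bus=[BusRdX]  L0: P0=I P1=M  mem[L0]=70
3. P1: store L1 := 49  bus=[BusRdX]  L1: P0=I P1=M  mem[L1]=10
4. P0: load  L4  bus=[BusRd]  L4: P0=S P1=O  mem[L4]=80
5. P0: store L7 := 23  bus=[BusRdX]  L7: P0=M P1=I  mem[L7]=90
6. P1: load  L4  bus=[-]  L4: P0=S P1=O  mem[L4]=80
7. P0: store L4 := 49  bus=[BusUpgr,Flush]  L4: P0=M P1=I  mem[L4]=42
8. P0: store L4 := 30  bus=[-]  L4: P0=M P1=I  mem[L4]=42
9. P0: load  L1  bus=[BusRd]  L1: P0=S P1=O  mem[L1]=10
10. P1: store L4 := 37  bus=[BusRdX,Flush]  L4: P0=I P1=M  mem[L4]=30
11. P1: load  L4  bus=[-]  L4: P0=I P1=M  mem[L4]=30
12. P0: load  L4  bus=[BusRd]  L4: P0=S P1=O  mem[L4]=30
13. P0: store L4 := 85  bus=[BusUpgr,Flush]  L4: P0=M P1=I  mem[L4]=37
14. P0: store L4 := 49  bus=[-]  L4: P0=M P1=I  mem[L4]=37
15. P0: load  L4  bus=[-]  L4: P0=M P1=I  mem[L4]=37
16. P0: load  L4  bus=[-]  L4: P0=M P1=I  mem[L4]=37
17. P0: load  L4  bus=[-]  L4: P0=M P1=I  mem[L4]=37
18. P1: load  L4  bus=[BusRd]  L4: P0=O P1=S  mem[L4]=37
19. P1: load  L4  bus=[-]  L4: P0=O P1=S  mem[L4]=37
20. P1: load  L4  bus=[-]  L4: P0=O P1=S  mem[L4]=37
21. P0: load  L2  bus=[BusRd]  L2: P0=E P1=I  mem[L2]=40
22. P1: store L4 := 75  bus=[BusUpgr,Flush]  L4: P0=I P1=M  mem[L4]=49
23. P1: load  L4  bus=[-]  L4: P0=I P1=M  mem[L4]=49
24. P1: load  L7  bus=[BusRd]  L7: P0=O P1=S  mem[L7]=90
25. P0: load  L2  bus=[-]  L2: P0=E P1=I  mem[L2]=40
26. P0: store L4 := 8  bus=[BusRdX,Flush]  L4: P0=M P1=I  mem[L4]=75
27. P0: load  L4  bus=[-]  L4: P0=M P1=I  mem[L4]=75

memory[L0] = 70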